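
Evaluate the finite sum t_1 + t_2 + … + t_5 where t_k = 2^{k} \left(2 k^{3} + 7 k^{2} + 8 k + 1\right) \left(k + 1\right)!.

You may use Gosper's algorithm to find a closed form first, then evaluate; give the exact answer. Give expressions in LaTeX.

Σ = 11289600

Ratio r(k) = 2*(2*k**4 + 17*k**3 + 54*k**2 + 74*k + 36)/(2*k**3 + 7*k**2 + 8*k + 1).
Normal form (A,B,C) = (2*k + 4, 1, k**3 + 7*k**2/2 + 4*k + 1/2).
Need (2*k + 4)·f(k+1) − (1)·f(k) = k**3 + 7*k**2/2 + 4*k + 1/2.
Bound: deg f ≤ 2.
A polynomial solution: f(k) = (k - 1)*(k + 1)/2.
Certificate R = B(k−1)f/C = (k - 1)*(k + 1)/(2*k**3 + 7*k**2 + 8*k + 1) gives s_k = 2**k*(k - 1)*(k + 1)*factorial(k + 1).
Check: Δs_k = 2**k*(2*k**3 + 7*k**2 + 8*k + 1)*factorial(k + 1). ✓
Telescoping: Σ = s_(6) − s_(1) = 11289600 − (0) = 11289600.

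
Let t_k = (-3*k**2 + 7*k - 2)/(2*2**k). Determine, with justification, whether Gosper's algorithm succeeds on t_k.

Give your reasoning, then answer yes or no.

Yes. s_k = (3*k**2 - k + 4)/2**k.

The ratio is (3*k**2 - k - 2)/(2*(3*k**2 - 7*k + 2)).
So A=1/2 and B=1, with C=k**2 - 7*k/3 + 2/3.
Key eq: (1/2)·f(k+1) = (1)·f(k) + (k**2 - 7*k/3 + 2/3).
d = 2 from the (0,0,2) case.
Match coefficients ⇒ f(k) = -2*(3*k**2 - k + 4)/3.
R(k) = B(k−1)·f(k)/C(k) = -2*(3*k**2 - k + 4)/((k - 2)*(3*k - 1)); s_k = R·t_k = (3*k**2 - k + 4)/2**k.
Verify: (-3*k**2 + 7*k - 2)/(2*2**k) matches t_k.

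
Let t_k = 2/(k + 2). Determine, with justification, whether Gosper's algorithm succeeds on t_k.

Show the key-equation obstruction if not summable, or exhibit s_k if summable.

No — the linear system for f has no solution.

The ratio is (k + 2)/(k + 3).
Gosper form: A/B · C(k+1)/C(k) with A=k + 2, B=k + 3, C=1.
Key eq: (k + 2)·f(k+1) = (k + 2)·f(k) + (1).
From deg A=1, deg B=1, deg C=0: d=0.
Put f(k) = c0: A·f(k+1) − B(k−1)·f(k) − C = -1; need -1 = 0 — inconsistent ⇒ no f, not summable.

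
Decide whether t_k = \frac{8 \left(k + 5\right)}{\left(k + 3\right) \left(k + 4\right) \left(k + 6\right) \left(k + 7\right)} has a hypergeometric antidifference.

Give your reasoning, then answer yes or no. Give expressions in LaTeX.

Yes. s_k = \frac{2 k \left(k + 9\right)}{9 \left(k^{2} + 9 k + 18\right)}.

Step 1: r(k) = (k + 3)*(k + 6)**2/((k + 5)**2*(k + 8)).
A = k + 3, B = k + 8, C = k**2 + 10*k + 25.
f must satisfy (k + 3)·f(k+1) − (k + 7)·f(k) = k**2 + 10*k + 25.
d = 4 from the (1,1,2) case.
Solving with deg f ≤ 4: f(k) = k*(k + 4)*(k + 5)*(k + 9)/36.
Then R = B(k−1)f/C = k*(k + 4)*(k + 7)*(k + 9)/(36*(k + 5)), so s_k = R(k)·t_k = 2*k*(k + 9)/(9*(k**2 + 9*k + 18)).
Check: Δs_k = 8*(k + 5)/(k**4 + 20*k**3 + 145*k**2 + 450*k + 504). ✓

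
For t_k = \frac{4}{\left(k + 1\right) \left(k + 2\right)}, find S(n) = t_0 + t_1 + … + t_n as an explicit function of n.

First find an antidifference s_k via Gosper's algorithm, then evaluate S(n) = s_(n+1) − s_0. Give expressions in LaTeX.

Ratio r(k) = (k + 1)/(k + 3).
A = k + 1, B = k + 3, C = 1.
Need (k + 1)·f(k+1) − (k + 2)·f(k) = 1.
Degrees (1,1,0) ⇒ d ≤ 1.
Solving with deg f ≤ 1: f(k) = k.
Certificate R = B(k−1)f/C = k*(k + 2) gives s_k = 4*k/(k + 1).
s_(k+1) − s_k = 4/(k**2 + 3*k + 2) = t_k.
Evaluate: s_(n+1) = 4*(n + 1)/(n + 2); subtract s_(0) = 0 ⇒ S(n) = 4*(n + 1)/(n + 2).

S(n) = \frac{4 \left(n + 1\right)}{n + 2}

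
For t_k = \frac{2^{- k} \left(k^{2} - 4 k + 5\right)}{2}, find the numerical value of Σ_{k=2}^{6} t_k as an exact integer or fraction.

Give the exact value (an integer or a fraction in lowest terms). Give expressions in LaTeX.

r(k) = (k**2/2 - k + 1)/(k**2 - 4*k + 5) after simplifying.
A = 1/2, B = 1, C = k**2 - 4*k + 5.
f must satisfy (1/2)·f(k+1) − (1)·f(k) = k**2 - 4*k + 5.
deg f ≤ 2 (via 0,0,2).
Match coefficients ⇒ f(k) = -2*(k**2 - 2*k + 4).
Get s_k = R·t_k = (-k**2 + 2*k - 4)/2**k with R(k) = B(k−1)f(k)/C(k) = -2*(k**2 - 2*k + 4)/(k**2 - 4*k + 5).
Check: Δs_k = (k**2 - 4*k + 5)/(2*2**k). ✓
Evaluate s at k=7 and k=2: -39/128 and -1; difference 89/128.

Σ = 89/128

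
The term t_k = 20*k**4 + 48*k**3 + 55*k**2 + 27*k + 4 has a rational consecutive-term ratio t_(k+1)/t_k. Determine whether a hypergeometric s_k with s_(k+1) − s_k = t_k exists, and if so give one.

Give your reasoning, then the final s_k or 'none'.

s_k = k*(4*k**4 + 2*k**3 + k**2 - 2*k - 1)

Ratio r(k) = (20*k**4 + 128*k**3 + 319*k**2 + 361*k + 154)/(20*k**4 + 48*k**3 + 55*k**2 + 27*k + 4).
So A=1 and B=1, with C=k**4 + 12*k**3/5 + 11*k**2/4 + 27*k/20 + 1/5.
Key eq: (1)·f(k+1) = (1)·f(k) + (k**4 + 12*k**3/5 + 11*k**2/4 + 27*k/20 + 1/5).
From deg A=0, deg B=0, deg C=4: d=5.
Solving with deg f ≤ 5: f(k) = k*(4*k**4 + 2*k**3 + k**2 - 2*k - 1)/20.
So s_k = (B(k−1)f/C)·t_k = (k*(4*k**4 + 2*k**3 + k**2 - 2*k - 1)/(20*k**4 + 48*k**3 + 55*k**2 + 27*k + 4))·t_k = k*(4*k**4 + 2*k**3 + k**2 - 2*k - 1).
Δs = 20*k**4 + 48*k**3 + 55*k**2 + 27*k + 4, as required.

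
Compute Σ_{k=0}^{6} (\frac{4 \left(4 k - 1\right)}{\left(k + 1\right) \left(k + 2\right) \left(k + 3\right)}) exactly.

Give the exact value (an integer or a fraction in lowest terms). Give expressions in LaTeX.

Σ = 49/36

The ratio is (k + 1)*(4*k + 3)/((k + 4)*(4*k - 1)).
A = k + 1, B = k + 4, C = k - 1/4.
Need (k + 1)·f(k+1) − (k + 3)·f(k) = k - 1/4.
Degrees (1,1,1) ⇒ d ≤ 2.
Match coefficients ⇒ f(k) = k*(3*k - 7)/16.
R(k) = B(k−1)·f(k)/C(k) = k*(k + 3)*(3*k - 7)/(4*(4*k - 1)); s_k = R·t_k = k*(3*k - 7)/((k + 1)*(k + 2)).
Check: Δs_k = 4*(4*k - 1)/(k**3 + 6*k**2 + 11*k + 6). ✓
Σ_(k=0)^(6) t_k = s_(7) − s_(0) = 49/36 − (0) = 49/36.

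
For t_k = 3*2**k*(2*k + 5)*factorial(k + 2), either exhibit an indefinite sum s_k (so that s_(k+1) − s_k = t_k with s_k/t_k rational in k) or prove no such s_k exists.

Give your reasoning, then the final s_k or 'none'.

The ratio is 2*(k + 3)*(2*k + 7)/(2*k + 5).
So A=2*k + 6 and B=1, with C=k + 5/2.
f must satisfy (2*k + 6)·f(k+1) − (1)·f(k) = k + 5/2.
Bound: deg f ≤ 0.
Solve for f: f(k) = 1/2 (degree 0 ≤ 0).
So s_k = (B(k−1)f/C)·t_k = (1/(2*k + 5))·t_k = 3*2**k*factorial(k + 2).
Check: Δs_k = 3*2**k*(2*k + 5)*factorial(k + 2). ✓

s_k = 3*2**k*factorial(k + 2)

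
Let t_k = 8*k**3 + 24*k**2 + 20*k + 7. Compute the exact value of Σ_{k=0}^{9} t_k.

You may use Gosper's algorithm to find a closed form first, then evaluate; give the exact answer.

Σ = 24010

The ratio is (8*k**3 + 48*k**2 + 92*k + 59)/(8*k**3 + 24*k**2 + 20*k + 7).
Normal form (A,B,C) = (1, 1, k**3 + 3*k**2 + 5*k/2 + 7/8).
Set up (1)·f(k+1) − (1)·f(k) − (k**3 + 3*k**2 + 5*k/2 + 7/8) = 0.
deg f ≤ 4 (via 0,0,3).
A polynomial solution: f(k) = k*(2*k**3 + 4*k**2 + 1)/8.
Then R = B(k−1)f/C = k*(2*k**3 + 4*k**2 + 1)/(8*k**3 + 24*k**2 + 20*k + 7), so s_k = R(k)·t_k = 2*k**4 + 4*k**3 + k.
s_(k+1) − s_k = 8*k**3 + 24*k**2 + 20*k + 7 = t_k.
Sum = s_(10) − s_(0); s_(10) = 24010, s_(0) = 0 ⇒ 24010.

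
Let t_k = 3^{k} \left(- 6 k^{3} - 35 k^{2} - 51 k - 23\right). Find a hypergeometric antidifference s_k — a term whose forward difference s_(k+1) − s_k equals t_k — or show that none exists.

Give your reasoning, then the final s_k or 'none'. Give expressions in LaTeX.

s_k = 3^{k} \left(- 3 k^{3} - 4 k^{2} - 1\right)

The ratio is 3*(6*k**3 + 53*k**2 + 139*k + 115)/(6*k**3 + 35*k**2 + 51*k + 23).
Gosper form: A/B · C(k+1)/C(k) with A=3, B=1, C=k**3 + 35*k**2/6 + 17*k/2 + 23/6.
Set up (3)·f(k+1) − (1)·f(k) − (k**3 + 35*k**2/6 + 17*k/2 + 23/6) = 0.
deg f ≤ 3 (via 0,0,3).
Solve for f: f(k) = (3*k**3 + 4*k**2 + 1)/6 (degree 3 ≤ 3).
So s_k = (B(k−1)f/C)·t_k = ((3*k**3 + 4*k**2 + 1)/(6*k**3 + 35*k**2 + 51*k + 23))·t_k = 3**k*(-3*k**3 - 4*k**2 - 1).
s_(k+1) − s_k = 3**k*(-6*k**3 - 35*k**2 - 51*k - 23) = t_k.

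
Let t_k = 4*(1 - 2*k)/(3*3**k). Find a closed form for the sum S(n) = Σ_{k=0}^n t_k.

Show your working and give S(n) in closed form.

S(n) = 4*3**(-n - 1)*(n + 1)

Compute t_(k+1)/t_k: get (2*k + 1)/(3*(2*k - 1)).
Gosper form: A/B · C(k+1)/C(k) with A=1/3, B=1, C=k - 1/2.
Set up (1/3)·f(k+1) − (1)·f(k) − (k - 1/2) = 0.
deg f ≤ 1 (via 0,0,1).
A polynomial solution: f(k) = -3*k/2.
Get s_k = R·t_k = 4*k/3**k with R(k) = B(k−1)f(k)/C(k) = -3*k/(2*k - 1).
s_(k+1) − s_k = 4*(1 - 2*k)/(3*3**k) = t_k.
Evaluate: s_(n+1) = 4*3**(-n - 1)*(n + 1); subtract s_(0) = 0 ⇒ S(n) = 4*3**(-n - 1)*(n + 1).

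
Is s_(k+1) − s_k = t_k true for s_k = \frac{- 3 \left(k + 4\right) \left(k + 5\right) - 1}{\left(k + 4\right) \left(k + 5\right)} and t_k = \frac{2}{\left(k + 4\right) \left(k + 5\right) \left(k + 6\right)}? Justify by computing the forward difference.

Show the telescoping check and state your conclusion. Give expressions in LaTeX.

s_(k+1) = (-3*(k + 5)*(k + 6) - 1)/((k + 5)*(k + 6))
s_(k+1) − s_k = 2/(k**3 + 15*k**2 + 74*k + 120)
(s_(k+1) − s_k) − t_k = 0

Valid — Δs_k = t_k.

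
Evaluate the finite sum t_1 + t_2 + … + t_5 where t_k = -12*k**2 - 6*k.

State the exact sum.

Σ = -750

Step 1: r(k) = (k + 2*(k + 1)**2 + 1)/(k*(2*k + 1)).
Gosper form: A/B · C(k+1)/C(k) with A=1, B=1, C=k**2 + k/2.
Solve (1)·f(k+1) − (1)·f(k) = k**2 + k/2.
deg f ≤ 3 (via 0,0,2).
Match coefficients ⇒ f(k) = k*(k - 1)*(4*k + 1)/12.
So s_k = (B(k−1)f/C)·t_k = ((k - 1)*(4*k + 1)/(6*(2*k + 1)))·t_k = k*(-4*k**2 + 3*k + 1).
s_(k+1) − s_k = 6*k*(-2*k - 1) = t_k.
Evaluate s at k=6 and k=1: -750 and 0; difference -750.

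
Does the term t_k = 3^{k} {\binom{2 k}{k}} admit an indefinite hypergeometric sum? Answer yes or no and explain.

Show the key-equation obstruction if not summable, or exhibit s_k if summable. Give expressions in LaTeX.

r(k) = 6*(2*k + 1)/(k + 1) after simplifying.
Take A(k)=12*k + 6, B(k)=k + 1, C(k)=1.
Need (12*k + 6)·f(k+1) − (k)·f(k) = 1.
Bound: deg f ≤ -1.
d = -1 < 0 ⇒ no nonzero polynomial f; not summable.

No — t_k has no hypergeometric antidifference.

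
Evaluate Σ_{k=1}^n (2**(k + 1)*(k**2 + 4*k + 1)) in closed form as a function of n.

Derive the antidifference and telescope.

S(n) = 2**(n + 2)*n*(n + 2)

t_(k+1)/t_k = 2*(k**2 + 6*k + 6)/(k**2 + 4*k + 1).
Factor: A=2; B=1; C=k**2 + 4*k + 1.
f must satisfy (2)·f(k+1) − (1)·f(k) = k**2 + 4*k + 1.
d = 2 from the (0,0,2) case.
Coefficient equations give f(k) = (k - 1)*(k + 1).
Get s_k = R·t_k = 2**(k + 1)*(k**2 - 1) with R(k) = B(k−1)f(k)/C(k) = (k - 1)*(k + 1)/(k**2 + 4*k + 1).
s_(k+1) − s_k = 2**(k + 1)*(k**2 + 4*k + 1) = t_k.
s_(n+1) = 2**(n + 2)*n*(n + 2) and s_(1) = 0, so S(n) = 2**(n + 2)*n*(n + 2).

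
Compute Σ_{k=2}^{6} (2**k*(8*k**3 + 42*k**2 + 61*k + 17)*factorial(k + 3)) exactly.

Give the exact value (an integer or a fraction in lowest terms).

Σ = 87323436960

The ratio is 2*(8*k**4 + 98*k**3 + 433*k**2 + 804*k + 512)/(8*k**3 + 42*k**2 + 61*k + 17).
A = 2*k + 8, B = 1, C = k**3 + 21*k**2/4 + 61*k/8 + 17/8.
Set up (2*k + 8)·f(k+1) − (1)·f(k) − (k**3 + 21*k**2/4 + 61*k/8 + 17/8) = 0.
deg f ≤ 2 (via 1,0,3).
Match coefficients ⇒ f(k) = (4*k**2 - k - 1)/8.
Certificate R = B(k−1)f/C = (4*k**2 - k - 1)/(8*k**3 + 42*k**2 + 61*k + 17) gives s_k = 2**k*(4*k**2 - k - 1)*factorial(k + 3).
Verify: 2**k*(8*k**3 + 42*k**2 + 61*k + 17)*factorial(k + 3) matches t_k.
Sum = s_(7) − s_(2); s_(7) = 87323443200, s_(2) = 6240 ⇒ 87323436960.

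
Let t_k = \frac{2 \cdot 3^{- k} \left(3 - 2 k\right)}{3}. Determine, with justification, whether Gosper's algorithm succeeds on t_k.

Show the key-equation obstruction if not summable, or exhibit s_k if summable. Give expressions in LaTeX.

Ratio r(k) = (2*k - 1)/(3*(2*k - 3)).
Take A(k)=1/3, B(k)=1, C(k)=k - 3/2.
Solve (1/3)·f(k+1) − (1)·f(k) = k - 3/2.
From deg A=0, deg B=0, deg C=1: d=1.
Match coefficients ⇒ f(k) = -3*(k - 1)/2.
So s_k = (B(k−1)f/C)·t_k = (-3*(k - 1)/(2*k - 3))·t_k = 2*(k - 1)/3**k.
s_(k+1) − s_k = 2*(3 - 2*k)/(3*3**k) = t_k.

Yes. s_k = 2 \cdot 3^{- k} \left(k - 1\right).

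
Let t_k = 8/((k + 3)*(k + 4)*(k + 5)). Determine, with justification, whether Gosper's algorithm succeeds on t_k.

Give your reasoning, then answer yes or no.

Yes. s_k = k*(k + 7)/(3*(k + 3)*(k + 4)).

t_(k+1)/t_k = (k + 3)/(k + 6).
A = k + 3, B = k + 6, C = 1.
f must satisfy (k + 3)·f(k+1) − (k + 5)·f(k) = 1.
Degrees (1,1,0) ⇒ d ≤ 2.
Solving with deg f ≤ 2: f(k) = k*(k + 7)/24.
Then R = B(k−1)f/C = k*(k + 5)*(k + 7)/24, so s_k = R(k)·t_k = k*(k + 7)/(3*(k + 3)*(k + 4)).
Verify: 8/(k**3 + 12*k**2 + 47*k + 60) matches t_k.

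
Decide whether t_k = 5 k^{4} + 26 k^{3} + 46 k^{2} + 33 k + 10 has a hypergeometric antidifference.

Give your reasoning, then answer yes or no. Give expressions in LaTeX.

t_(k+1)/t_k = (5*k**4 + 46*k**3 + 154*k**2 + 223*k + 120)/(5*k**4 + 26*k**3 + 46*k**2 + 33*k + 10).
Factor: A=1; B=1; C=k**4 + 26*k**3/5 + 46*k**2/5 + 33*k/5 + 2.
Key eq: (1)·f(k+1) = (1)·f(k) + (k**4 + 26*k**3/5 + 46*k**2/5 + 33*k/5 + 2).
Bound: deg f ≤ 5.
Coefficient equations give f(k) = k*(k**4 + 4*k**3 + 4*k**2 + 1)/5.
Get s_k = R·t_k = k**5 + 4*k**4 + 4*k**3 + k with R(k) = B(k−1)f(k)/C(k) = k*(k**4 + 4*k**3 + 4*k**2 + 1)/((k + 2)*(5*k**3 + 16*k**2 + 14*k + 5)).
Verify: 5*k**4 + 26*k**3 + 46*k**2 + 33*k + 10 matches t_k.

Yes. s_k = k^{5} + 4 k^{4} + 4 k^{3} + k.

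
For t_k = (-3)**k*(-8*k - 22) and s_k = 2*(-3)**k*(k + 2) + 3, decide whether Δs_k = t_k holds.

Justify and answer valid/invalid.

s_(k+1) = -6*(-3)**k*(k + 3) + 3
s_(k+1) − s_k = (-3)**k*(-8*k - 22)
(s_(k+1) − s_k) − t_k = 0

Valid: the claim telescopes to t_k.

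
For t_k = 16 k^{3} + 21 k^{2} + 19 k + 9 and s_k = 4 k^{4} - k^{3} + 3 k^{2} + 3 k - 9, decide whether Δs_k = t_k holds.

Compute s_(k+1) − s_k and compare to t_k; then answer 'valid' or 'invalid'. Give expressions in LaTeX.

s_(k+1) = k*(4*k**3 + 15*k**2 + 24*k + 22)
s_(k+1) − s_k = 16*k**3 + 21*k**2 + 19*k + 9
(s_(k+1) − s_k) − t_k = 0

valid (s_(k+1) − s_k reduces to t_k)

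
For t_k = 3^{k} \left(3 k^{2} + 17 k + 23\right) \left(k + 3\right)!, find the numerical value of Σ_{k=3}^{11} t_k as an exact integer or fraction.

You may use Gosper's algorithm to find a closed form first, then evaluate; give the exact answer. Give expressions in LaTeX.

Step 1: r(k) = 3*(3*k**3 + 35*k**2 + 135*k + 172)/(3*k**2 + 17*k + 23).
Take A(k)=3*k + 12, B(k)=1, C(k)=k**2 + 17*k/3 + 23/3.
Solve (3*k + 12)·f(k+1) − (1)·f(k) = k**2 + 17*k/3 + 23/3.
deg f ≤ 1 (via 1,0,2).
Solve for f: f(k) = (k + 1)/3 (degree 1 ≤ 1).
Get s_k = R·t_k = 3**k*(k + 1)*factorial(k + 3) with R(k) = B(k−1)f(k)/C(k) = (k + 1)/(3*k**2 + 17*k + 23).
Check: Δs_k = 3**k*(3*k**2 + 17*k + 23)*factorial(k + 3). ✓
Sum = s_(12) − s_(3); s_(12) = 9034373059455744000, s_(3) = 77760 ⇒ 9034373059455666240.

Σ = 9034373059455666240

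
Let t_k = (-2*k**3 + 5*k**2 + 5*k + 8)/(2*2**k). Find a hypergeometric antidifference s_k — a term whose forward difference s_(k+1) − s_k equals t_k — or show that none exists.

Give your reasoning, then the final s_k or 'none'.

s_k = (2*k**3 + k**2 + 3*k - 2)/2**k

The ratio is (2*k**3 + k**2 - 9*k - 16)/(2*(2*k**3 - 5*k**2 - 5*k - 8)).
Normal form (A,B,C) = (1/2, 1, k**3 - 5*k**2/2 - 5*k/2 - 4).
f must satisfy (1/2)·f(k+1) − (1)·f(k) = k**3 - 5*k**2/2 - 5*k/2 - 4.
Degrees (0,0,3) ⇒ d ≤ 3.
Match coefficients ⇒ f(k) = -(2*k - 1)*(k**2 + k + 2).
Then R = B(k−1)f/C = -2*(2*k - 1)*(k**2 + k + 2)/(2*k**3 - 5*k**2 - 5*k - 8), so s_k = R(k)·t_k = (2*k**3 + k**2 + 3*k - 2)/2**k.
s_(k+1) − s_k = (-2*k**3 + 5*k**2 + 5*k + 8)/(2*2**k) = t_k.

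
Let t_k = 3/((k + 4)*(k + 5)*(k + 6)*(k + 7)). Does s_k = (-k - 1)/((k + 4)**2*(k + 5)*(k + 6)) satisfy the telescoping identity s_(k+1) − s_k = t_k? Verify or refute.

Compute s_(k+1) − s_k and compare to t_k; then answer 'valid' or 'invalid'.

s_(k+1) = (-k - 2)/((k + 5)**2*(k + 6)*(k + 7))
s_(k+1) − s_k = ((k + 1)*(k + 5)*(k + 7) - (k + 2)*(k + 4)**2)/((k + 4)**2*(k + 5)**2*(k + 6)*(k + 7))
(s_(k+1) − s_k) − t_k = 3*(-4*k - 19)/(k**6 + 31*k**5 + 397*k**4 + 2689*k**3 + 10162*k**2 + 20320*k + 16800)

Invalid: residual 3*(-4*k - 19)/(k**6 + 31*k**5 + 397*k**4 + 2689*k**3 + 10162*k**2 + 20320*k + 16800) ≠ 0.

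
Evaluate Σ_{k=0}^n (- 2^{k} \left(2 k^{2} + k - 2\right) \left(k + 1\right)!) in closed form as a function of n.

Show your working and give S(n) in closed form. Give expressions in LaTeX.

Step 1: r(k) = 2*(k + 2)*(k + 2*(k + 1)**2 - 1)/(2*k**2 + k - 2).
Gosper form: A/B · C(k+1)/C(k) with A=2*k + 4, B=1, C=k**2 + k/2 - 1.
f must satisfy (2*k + 4)·f(k+1) − (1)·f(k) = k**2 + k/2 - 1.
Bound: deg f ≤ 1.
Coefficient equations give f(k) = (k - 2)/2.
Certificate R = B(k−1)f/C = (k - 2)/(2*k**2 + k - 2) gives s_k = -2**k*(k - 2)*factorial(k + 1).
Δs = -2**k*(2*k**2 + k - 2)*factorial(k + 1), as required.
Σ_(k=0)^n t_k = s_(n+1) − s_(0) = (-2**(n + 1)*(n - 1)*factorial(n + 2)) − (2), i.e. -2*2**n*n*factorial(n + 2) + 2*2**n*factorial(n + 2) - 2.

S(n) = - 2 \cdot 2^{n} n \left(n + 2\right)! + 2 \cdot 2^{n} \left(n + 2\right)! - 2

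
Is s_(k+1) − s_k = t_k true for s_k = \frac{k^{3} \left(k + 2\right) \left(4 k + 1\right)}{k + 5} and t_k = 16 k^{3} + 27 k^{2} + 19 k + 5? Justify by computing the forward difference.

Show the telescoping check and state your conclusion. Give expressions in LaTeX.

s_(k+1) = (k + 1)**3*(k + 3)*(4*k + 5)/(k + 6)
s_(k+1) − s_k = (16*k**5 + 167*k**4 + 478*k**3 + 562*k**2 + 325*k + 75)/(k**2 + 11*k + 30)
(s_(k+1) − s_k) − t_k = 3*(-12*k**4 - 106*k**3 - 154*k**2 - 100*k - 25)/(k**2 + 11*k + 30)

Invalid: residual \frac{3 \left(- 12 k^{4} - 106 k^{3} - 154 k^{2} - 100 k - 25\right)}{k^{2} + 11 k + 30} ≠ 0.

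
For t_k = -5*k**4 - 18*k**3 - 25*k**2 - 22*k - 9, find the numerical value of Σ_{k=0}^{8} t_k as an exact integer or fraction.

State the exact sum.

The ratio is (5*k**4 + 38*k**3 + 109*k**2 + 146*k + 79)/(5*k**4 + 18*k**3 + 25*k**2 + 22*k + 9).
Normal form (A,B,C) = (1, 1, k**4 + 18*k**3/5 + 5*k**2 + 22*k/5 + 9/5).
Need (1)·f(k+1) − (1)·f(k) = k**4 + 18*k**3/5 + 5*k**2 + 22*k/5 + 9/5.
d = 5 from the (0,0,4) case.
A polynomial solution: f(k) = k*(k + 2)*(k**3 + k + 1)/5.
Then R = B(k−1)f/C = k*(k + 2)*(k**3 + k + 1)/(5*k**4 + 18*k**3 + 25*k**2 + 22*k + 9), so s_k = R(k)·t_k = k*(-k**4 - 2*k**3 - k**2 - 3*k - 2).
Δs = -5*k**4 - 18*k**3 - 25*k**2 - 22*k - 9, as required.
Evaluate s at k=9 and k=0: -73161 and 0; difference -73161.

Σ = -73161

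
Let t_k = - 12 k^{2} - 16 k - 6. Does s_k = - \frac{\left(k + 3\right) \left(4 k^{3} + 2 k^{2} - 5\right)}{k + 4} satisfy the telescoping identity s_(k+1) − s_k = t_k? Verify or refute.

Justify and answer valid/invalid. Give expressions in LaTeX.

s_(k+1) = -(k + 4)*(4*(k + 1)**3 + 2*(k + 1)**2 - 5)/(k + 5)
s_(k+1) − s_k = (-12*k**4 - 116*k**3 - 328*k**2 - 304*k - 91)/(k**2 + 9*k + 20)
(s_(k+1) − s_k) − t_k = (8*k**3 + 62*k**2 + 70*k + 29)/(k**2 + 9*k + 20)

Invalid: residual \frac{8 k^{3} + 62 k^{2} + 70 k + 29}{k^{2} + 9 k + 20} ≠ 0.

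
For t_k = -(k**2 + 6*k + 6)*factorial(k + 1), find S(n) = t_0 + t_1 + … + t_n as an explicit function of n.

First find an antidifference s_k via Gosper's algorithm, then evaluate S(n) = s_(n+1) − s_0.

S(n) = -n*factorial(n + 2) - 5*factorial(n + 2) + 4

Step 1: r(k) = (k + 2)*(6*k + (k + 1)**2 + 12)/(k**2 + 6*k + 6).
Gosper form: A/B · C(k+1)/C(k) with A=k + 2, B=1, C=k**2 + 6*k + 6.
Need (k + 2)·f(k+1) − (1)·f(k) = k**2 + 6*k + 6.
d = 1 from the (1,0,2) case.
Solving with deg f ≤ 1: f(k) = k + 4.
So s_k = (B(k−1)f/C)·t_k = ((k + 4)/(k**2 + 6*k + 6))·t_k = -(k + 4)*factorial(k + 1).
s_(k+1) − s_k = -(k**2 + 6*k + 6)*factorial(k + 1) = t_k.
Evaluate: s_(n+1) = -(n + 5)*factorial(n + 2); subtract s_(0) = -4 ⇒ S(n) = -n*factorial(n + 2) - 5*factorial(n + 2) + 4.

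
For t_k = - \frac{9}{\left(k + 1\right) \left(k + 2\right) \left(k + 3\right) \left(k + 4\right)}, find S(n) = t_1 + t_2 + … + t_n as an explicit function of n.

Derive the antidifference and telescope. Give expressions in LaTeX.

Compute t_(k+1)/t_k: get (k + 1)/(k + 5).
Gosper form: A/B · C(k+1)/C(k) with A=k + 1, B=k + 5, C=1.
Solve (k + 1)·f(k+1) − (k + 4)·f(k) = 1.
From deg A=1, deg B=1, deg C=0: d=3.
Solve for f: f(k) = k*(k**2 + 6*k + 11)/18 (degree 3 ≤ 3).
So s_k = (B(k−1)f/C)·t_k = (k*(k + 4)*(k**2 + 6*k + 11)/18)·t_k = k*(-k**2 - 6*k - 11)/(2*(k + 1)*(k + 2)*(k + 3)).
s_(k+1) − s_k = -9/(k**4 + 10*k**3 + 35*k**2 + 50*k + 24) = t_k.
Telescope: S(n) = s_(n+1) − s_(1) = (-n**3 - 9*n**2 - 26*n - 18)/(2*(n**3 + 9*n**2 + 26*n + 24)) − (-3/8) = n*(-n**2 - 9*n - 26)/(8*(n**3 + 9*n**2 + 26*n + 24)).

S(n) = \frac{n \left(- n^{2} - 9 n - 26\right)}{8 \left(n^{3} + 9 n^{2} + 26 n + 24\right)}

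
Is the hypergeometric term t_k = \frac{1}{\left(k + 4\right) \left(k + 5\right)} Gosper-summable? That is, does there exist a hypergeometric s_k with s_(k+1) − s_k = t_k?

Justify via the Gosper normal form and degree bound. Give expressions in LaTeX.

Yes. s_k = \frac{k}{4 \left(k + 4\right)}.

t_(k+1)/t_k = (k + 4)/(k + 6).
So A=k + 4 and B=k + 6, with C=1.
Need (k + 4)·f(k+1) − (k + 5)·f(k) = 1.
From deg A=1, deg B=1, deg C=0: d=1.
Coefficient equations give f(k) = k/4.
Get s_k = R·t_k = k/(4*(k + 4)) with R(k) = B(k−1)f(k)/C(k) = k*(k + 5)/4.
Verify: 1/(k**2 + 9*k + 20) matches t_k.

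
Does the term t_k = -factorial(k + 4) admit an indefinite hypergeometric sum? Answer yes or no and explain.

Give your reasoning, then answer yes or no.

No — negative degree bound, so no certificate f.

r(k) = k + 5 after simplifying.
So A=k + 5 and B=1, with C=1.
Set up (k + 5)·f(k+1) − (1)·f(k) − (1) = 0.
Bound: deg f ≤ -1.
Negative degree bound (-1): no f exists, t_k not Gosper-summable.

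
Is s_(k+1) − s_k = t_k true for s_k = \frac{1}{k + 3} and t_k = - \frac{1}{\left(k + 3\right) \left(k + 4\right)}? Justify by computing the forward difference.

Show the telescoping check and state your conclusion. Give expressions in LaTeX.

valid; difference matches t_k

s_(k+1) = 1/(k + 4)
s_(k+1) − s_k = -1/((k + 3)*(k + 4))
(s_(k+1) − s_k) − t_k = 0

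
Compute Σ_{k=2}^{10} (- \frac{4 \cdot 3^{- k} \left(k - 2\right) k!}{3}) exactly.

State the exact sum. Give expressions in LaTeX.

Ratio r(k) = (k**2 - 1)/(3*(k - 2)).
Normal form (A,B,C) = (k/3 + 1/3, 1, k - 2).
Solve (k/3 + 1/3)·f(k+1) − (1)·f(k) = k - 2.
Bound: deg f ≤ 0.
A polynomial solution: f(k) = 3.
So s_k = (B(k−1)f/C)·t_k = (3/(k - 2))·t_k = -4*factorial(k)/3**k.
Verify: -4*(k - 2)*factorial(k)/(3*3**k) matches t_k.
Σ_(k=2)^(10) t_k = s_(11) − s_(2) = -1971200/2187 − (-8/9) = -1969256/2187.

Σ = -1969256/2187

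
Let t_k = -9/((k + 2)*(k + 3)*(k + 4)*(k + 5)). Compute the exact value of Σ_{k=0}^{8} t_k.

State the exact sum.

Σ = -141/1144

Compute t_(k+1)/t_k: get (k + 2)/(k + 6).
Gosper form: A/B · C(k+1)/C(k) with A=k + 2, B=k + 6, C=1.
f must satisfy (k + 2)·f(k+1) − (k + 5)·f(k) = 1.
Degrees (1,1,0) ⇒ d ≤ 3.
A polynomial solution: f(k) = k*(k**2 + 9*k + 26)/72.
Get s_k = R·t_k = k*(-k**2 - 9*k - 26)/(8*(k + 2)*(k + 3)*(k + 4)) with R(k) = B(k−1)f(k)/C(k) = k*(k + 5)*(k**2 + 9*k + 26)/72.
Δs = -9/(k**4 + 14*k**3 + 71*k**2 + 154*k + 120), as required.
Telescoping: Σ = s_(9) − s_(0) = -141/1144 − (0) = -141/1144.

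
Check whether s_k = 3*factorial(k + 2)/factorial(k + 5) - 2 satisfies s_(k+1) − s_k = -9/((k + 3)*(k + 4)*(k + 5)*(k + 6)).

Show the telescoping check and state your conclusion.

s_(k+1) = 3*factorial(k + 3)/factorial(k + 6) - 2
s_(k+1) − s_k = -9/((k + 3)*(k + 4)*(k + 5)*(k + 6))
(s_(k+1) − s_k) − t_k = 0

valid (s_(k+1) − s_k reduces to t_k)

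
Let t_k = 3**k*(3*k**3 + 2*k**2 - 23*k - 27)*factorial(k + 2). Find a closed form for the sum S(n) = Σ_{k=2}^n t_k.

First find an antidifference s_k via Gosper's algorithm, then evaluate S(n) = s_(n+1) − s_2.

The ratio is 3*(3*k**4 + 20*k**3 + 23*k**2 - 75*k - 135)/(3*k**3 + 2*k**2 - 23*k - 27).
Take A(k)=3*k + 9, B(k)=1, C(k)=k**3 + 2*k**2/3 - 23*k/3 - 9.
Solve (3*k + 9)·f(k+1) − (1)·f(k) = k**3 + 2*k**2/3 - 23*k/3 - 9.
Degrees (1,0,3) ⇒ d ≤ 2.
Coefficient equations give f(k) = k*(k - 4)/3.
Get s_k = R·t_k = 3**k*k*(k - 4)*factorial(k + 2) with R(k) = B(k−1)f(k)/C(k) = k*(k - 4)/(3*k**3 + 2*k**2 - 23*k - 27).
Check: Δs_k = 3**k*(3*k**3 + 2*k**2 - 23*k - 27)*factorial(k + 2). ✓
Evaluate: s_(n+1) = 3**(n + 1)*(n - 3)*(n + 1)*factorial(n + 3); subtract s_(2) = -864 ⇒ S(n) = 3*3**n*n**2*factorial(n + 3) - 6*3**n*n*factorial(n + 3) - 9*3**n*factorial(n + 3) + 864.

S(n) = 3*3**n*n**2*factorial(n + 3) - 6*3**n*n*factorial(n + 3) - 9*3**n*factorial(n + 3) + 864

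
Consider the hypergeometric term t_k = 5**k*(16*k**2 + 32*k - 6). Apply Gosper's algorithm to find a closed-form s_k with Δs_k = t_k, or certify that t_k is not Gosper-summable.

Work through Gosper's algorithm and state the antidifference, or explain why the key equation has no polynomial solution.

r(k) = 5*(8*k**2 + 32*k + 21)/(8*k**2 + 16*k - 3) after simplifying.
A = 5, B = 1, C = k**2 + 2*k - 3/8.
f must satisfy (5)·f(k+1) − (1)·f(k) = k**2 + 2*k - 3/8.
deg f ≤ 2 (via 0,0,2).
Match coefficients ⇒ f(k) = (2*k**2 - k - 2)/8.
Get s_k = R·t_k = 2*5**k*(2*k**2 - k - 2) with R(k) = B(k−1)f(k)/C(k) = (2*k**2 - k - 2)/(8*k**2 + 16*k - 3).
Δs = 5**k*(16*k**2 + 32*k - 6), as required.

s_k = 2*5**k*(2*k**2 - k - 2)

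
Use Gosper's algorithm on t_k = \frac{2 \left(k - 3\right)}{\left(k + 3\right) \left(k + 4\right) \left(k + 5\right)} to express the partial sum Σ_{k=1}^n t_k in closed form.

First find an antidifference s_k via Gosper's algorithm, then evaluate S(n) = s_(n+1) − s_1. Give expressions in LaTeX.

The ratio is (k - 2)*(k + 3)/((k - 3)*(k + 6)).
Take A(k)=k + 3, B(k)=k + 6, C(k)=k - 3.
f must satisfy (k + 3)·f(k+1) − (k + 5)·f(k) = k - 3.
Bound: deg f ≤ 2.
Match coefficients ⇒ f(k) = -k.
So s_k = (B(k−1)f/C)·t_k = (-k*(k + 5)/(k - 3))·t_k = -2*k/((k + 3)*(k + 4)).
Verify: 2*(k - 3)/(k**3 + 12*k**2 + 47*k + 60) matches t_k.
Telescope: S(n) = s_(n+1) − s_(1) = 2*(-n - 1)/(n**2 + 9*n + 20) − (-1/10) = n*(n - 11)/(10*(n**2 + 9*n + 20)).

S(n) = \frac{n \left(n - 11\right)}{10 \left(n^{2} + 9 n + 20\right)}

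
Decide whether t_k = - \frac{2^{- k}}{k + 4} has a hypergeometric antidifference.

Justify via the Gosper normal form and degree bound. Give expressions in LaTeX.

No; the degree bound rules out any f.

Step 1: r(k) = (k + 4)/(2*(k + 5)).
Normal form (A,B,C) = (k/2 + 2, k + 5, 1).
Need (k/2 + 2)·f(k+1) − (k + 4)·f(k) = 1.
deg f ≤ -1 (via 1,1,0).
deg f ≤ -1 is impossible — no certificate.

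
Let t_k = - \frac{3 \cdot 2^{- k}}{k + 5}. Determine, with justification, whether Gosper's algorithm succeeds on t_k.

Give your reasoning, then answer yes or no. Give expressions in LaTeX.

No — negative degree bound, so no certificate f.

Ratio r(k) = (k + 5)/(2*(k + 6)).
Gosper form: A/B · C(k+1)/C(k) with A=k/2 + 5/2, B=k + 6, C=1.
Solve (k/2 + 5/2)·f(k+1) − (k + 5)·f(k) = 1.
Degrees (1,1,0) ⇒ d ≤ -1.
d = -1 < 0 ⇒ no nonzero polynomial f; not summable.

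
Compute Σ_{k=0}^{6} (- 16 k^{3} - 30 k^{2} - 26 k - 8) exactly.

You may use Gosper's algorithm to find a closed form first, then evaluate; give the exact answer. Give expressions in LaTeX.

Compute t_(k+1)/t_k: get (8*k**3 + 39*k**2 + 67*k + 40)/(8*k**3 + 15*k**2 + 13*k + 4).
A = 1, B = 1, C = k**3 + 15*k**2/8 + 13*k/8 + 1/2.
Set up (1)·f(k+1) − (1)·f(k) − (k**3 + 15*k**2/8 + 13*k/8 + 1/2) = 0.
Degrees (0,0,3) ⇒ d ≤ 4.
Solve for f: f(k) = k**2*(2*k**2 + k + 1)/8 (degree 4 ≤ 4).
Certificate R = B(k−1)f/C = k**2*(2*k**2 + k + 1)/(8*k**3 + 15*k**2 + 13*k + 4) gives s_k = 2*k**2*(-2*k**2 - k - 1).
Δs = -16*k**3 - 30*k**2 - 26*k - 8, as required.
Σ_(k=0)^(6) t_k = s_(7) − s_(0) = -10388 − (0) = -10388.

Σ = -10388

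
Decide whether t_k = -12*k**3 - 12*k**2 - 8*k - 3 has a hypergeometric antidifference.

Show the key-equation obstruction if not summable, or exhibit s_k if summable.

The ratio is (12*k**3 + 48*k**2 + 68*k + 35)/(12*k**3 + 12*k**2 + 8*k + 3).
Factor: A=1; B=1; C=k**3 + k**2 + 2*k/3 + 1/4.
f must satisfy (1)·f(k+1) − (1)·f(k) = k**3 + k**2 + 2*k/3 + 1/4.
Degrees (0,0,3) ⇒ d ≤ 4.
A polynomial solution: f(k) = k*(3*k**3 - 2*k**2 + k + 1)/12.
R(k) = B(k−1)·f(k)/C(k) = k*(3*k**3 - 2*k**2 + k + 1)/(12*k**3 + 12*k**2 + 8*k + 3); s_k = R·t_k = k*(-3*k**3 + 2*k**2 - k - 1).
Δs = -12*k**3 - 12*k**2 - 8*k - 3, as required.

Yes. s_k = k*(-3*k**3 + 2*k**2 - k - 1).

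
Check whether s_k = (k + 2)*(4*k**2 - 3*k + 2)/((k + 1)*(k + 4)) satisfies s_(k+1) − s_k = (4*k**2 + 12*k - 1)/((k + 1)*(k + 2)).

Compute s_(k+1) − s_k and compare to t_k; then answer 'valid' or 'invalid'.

s_(k+1) = -(k + 3)*(3*k - 4*(k + 1)**2 + 1)/((k + 2)*(k + 5))
s_(k+1) − s_k = (4*k**4 + 48*k**3 + 141*k**2 + 129*k - 4)/(k**4 + 12*k**3 + 49*k**2 + 78*k + 40)
(s_(k+1) − s_k) − t_k = 2*(-23*k**2 - 51*k + 8)/(k**4 + 12*k**3 + 49*k**2 + 78*k + 40)

Invalid: residual 2*(-23*k**2 - 51*k + 8)/(k**4 + 12*k**3 + 49*k**2 + 78*k + 40) ≠ 0.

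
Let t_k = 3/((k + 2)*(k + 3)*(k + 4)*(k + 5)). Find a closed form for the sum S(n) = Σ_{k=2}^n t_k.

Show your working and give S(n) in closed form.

Ratio r(k) = (k + 2)/(k + 6).
Gosper form: A/B · C(k+1)/C(k) with A=k + 2, B=k + 6, C=1.
f must satisfy (k + 2)·f(k+1) − (k + 5)·f(k) = 1.
From deg A=1, deg B=1, deg C=0: d=3.
Match coefficients ⇒ f(k) = k*(k**2 + 9*k + 26)/72.
Then R = B(k−1)f/C = k*(k + 5)*(k**2 + 9*k + 26)/72, so s_k = R(k)·t_k = k*(k**2 + 9*k + 26)/(24*(k + 2)*(k + 3)*(k + 4)).
s_(k+1) − s_k = 3/(k**4 + 14*k**3 + 71*k**2 + 154*k + 120) = t_k.
Σ_(k=2)^n t_k = s_(n+1) − s_(2) = ((n**3 + 12*n**2 + 47*n + 36)/(24*(n**3 + 12*n**2 + 47*n + 60))) − (1/30), i.e. (n**3 + 12*n**2 + 47*n - 60)/(120*(n**3 + 12*n**2 + 47*n + 60)).

S(n) = (n**3 + 12*n**2 + 47*n - 60)/(120*(n**3 + 12*n**2 + 47*n + 60))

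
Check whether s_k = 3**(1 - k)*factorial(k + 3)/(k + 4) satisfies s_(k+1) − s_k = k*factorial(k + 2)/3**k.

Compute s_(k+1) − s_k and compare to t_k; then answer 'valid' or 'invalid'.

s_(k+1) = factorial(k + 4)/(3**k*(k + 5))
s_(k+1) − s_k = (k**2 + 5*k + 1)*factorial(k + 3)/(3**k*(k + 4)*(k + 5))
(s_(k+1) − s_k) − t_k = -(k**2 + 4*k - 3)*factorial(k + 2)/(3**k*(k + 4)*(k + 5))

Invalid: residual -(k**2 + 4*k - 3)*factorial(k + 2)/(3**k*(k + 4)*(k + 5)) ≠ 0.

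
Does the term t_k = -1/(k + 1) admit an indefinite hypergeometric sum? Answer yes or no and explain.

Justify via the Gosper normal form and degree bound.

The ratio is (k + 1)/(k + 2).
Normal form (A,B,C) = (k + 1, k + 2, 1).
f must satisfy (k + 1)·f(k+1) − (k + 1)·f(k) = 1.
Bound: deg f ≤ 0.
Write f(k) = c0. Then LHS − RHS = -1, requiring -1 = 0: contradictory. No certificate.

No; the coefficient equations for f are inconsistent.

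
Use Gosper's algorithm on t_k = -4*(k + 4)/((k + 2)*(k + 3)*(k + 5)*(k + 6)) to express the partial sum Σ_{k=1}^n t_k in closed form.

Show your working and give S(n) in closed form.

t_(k+1)/t_k = (k + 2)*(k + 5)**2/((k + 4)**2*(k + 7)).
Gosper form: A/B · C(k+1)/C(k) with A=k + 2, B=k + 7, C=k**2 + 8*k + 16.
Set up (k + 2)·f(k+1) − (k + 6)·f(k) − (k**2 + 8*k + 16) = 0.
Degrees (1,1,2) ⇒ d ≤ 4.
Solving with deg f ≤ 4: f(k) = k*(k + 3)*(k + 4)*(k + 7)/20.
Get s_k = R·t_k = k*(-k - 7)/(5*(k**2 + 7*k + 10)) with R(k) = B(k−1)f(k)/C(k) = k*(k + 3)*(k + 6)*(k + 7)/(20*(k + 4)).
Δs = 4*(-k - 4)/(k**4 + 16*k**3 + 91*k**2 + 216*k + 180), as required.
Σ_(k=1)^n t_k = s_(n+1) − s_(1) = ((-n**2 - 9*n - 8)/(5*(n**2 + 9*n + 18))) − (-4/45), i.e. n*(-n - 9)/(9*(n**2 + 9*n + 18)).

S(n) = n*(-n - 9)/(9*(n**2 + 9*n + 18))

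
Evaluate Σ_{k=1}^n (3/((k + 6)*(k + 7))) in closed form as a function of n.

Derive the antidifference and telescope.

S(n) = 3*n/(7*(n + 7))

Step 1: r(k) = (k + 6)/(k + 8).
So A=k + 6 and B=k + 8, with C=1.
Key eq: (k + 6)·f(k+1) = (k + 7)·f(k) + (1).
Degrees (1,1,0) ⇒ d ≤ 1.
A polynomial solution: f(k) = k/6.
So s_k = (B(k−1)f/C)·t_k = (k*(k + 7)/6)·t_k = k/(2*(k + 6)).
s_(k+1) − s_k = 3/(k**2 + 13*k + 42) = t_k.
Evaluate: s_(n+1) = (n + 1)/(2*(n + 7)); subtract s_(1) = 1/14 ⇒ S(n) = 3*n/(7*(n + 7)).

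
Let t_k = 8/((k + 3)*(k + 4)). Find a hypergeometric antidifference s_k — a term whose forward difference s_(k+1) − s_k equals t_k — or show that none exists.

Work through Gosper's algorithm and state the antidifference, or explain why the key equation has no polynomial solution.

t_(k+1)/t_k = (k + 3)/(k + 5).
Take A(k)=k + 3, B(k)=k + 5, C(k)=1.
f must satisfy (k + 3)·f(k+1) − (k + 4)·f(k) = 1.
deg f ≤ 1 (via 1,1,0).
Solving with deg f ≤ 1: f(k) = k/3.
Certificate R = B(k−1)f/C = k*(k + 4)/3 gives s_k = 8*k/(3*(k + 3)).
Verify: 8/(k**2 + 7*k + 12) matches t_k.

s_k = 8*k/(3*(k + 3))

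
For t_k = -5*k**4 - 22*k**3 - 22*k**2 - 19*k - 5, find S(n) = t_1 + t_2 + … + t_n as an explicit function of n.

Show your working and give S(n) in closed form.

r(k) = (5*k**4 + 42*k**3 + 118*k**2 + 149*k + 73)/(5*k**4 + 22*k**3 + 22*k**2 + 19*k + 5) after simplifying.
Gosper form: A/B · C(k+1)/C(k) with A=1, B=1, C=k**4 + 22*k**3/5 + 22*k**2/5 + 19*k/5 + 1.
Solve (1)·f(k+1) − (1)·f(k) = k**4 + 22*k**3/5 + 22*k**2/5 + 19*k/5 + 1.
Bound: deg f ≤ 5.
Match coefficients ⇒ f(k) = k*(k**4 + 3*k**3 - 2*k**2 + 4*k - 1)/5.
Then R = B(k−1)f/C = k*(k**4 + 3*k**3 - 2*k**2 + 4*k - 1)/(5*k**4 + 22*k**3 + 22*k**2 + 19*k + 5), so s_k = R(k)·t_k = k*(-k**4 - 3*k**3 + 2*k**2 - 4*k + 1).
Verify: -5*k**4 - 22*k**3 - 22*k**2 - 19*k - 5 matches t_k.
s_(n+1) = -n**5 - 8*n**4 - 20*n**3 - 26*n**2 - 18*n - 5 and s_(1) = -5, so S(n) = n*(-n**4 - 8*n**3 - 20*n**2 - 26*n - 18).

S(n) = n*(-n**4 - 8*n**3 - 20*n**2 - 26*n - 18)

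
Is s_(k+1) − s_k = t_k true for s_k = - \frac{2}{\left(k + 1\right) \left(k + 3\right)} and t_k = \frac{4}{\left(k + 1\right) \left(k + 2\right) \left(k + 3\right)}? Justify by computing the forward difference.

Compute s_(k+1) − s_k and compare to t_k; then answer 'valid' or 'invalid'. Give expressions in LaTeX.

Invalid: residual - \frac{6}{k^{4} + 10 k^{3} + 35 k^{2} + 50 k + 24} ≠ 0.

s_(k+1) = -2/((k + 2)*(k + 4))
s_(k+1) − s_k = 2*(2*k + 5)/(k**4 + 10*k**3 + 35*k**2 + 50*k + 24)
(s_(k+1) − s_k) − t_k = -6/(k**4 + 10*k**3 + 35*k**2 + 50*k + 24)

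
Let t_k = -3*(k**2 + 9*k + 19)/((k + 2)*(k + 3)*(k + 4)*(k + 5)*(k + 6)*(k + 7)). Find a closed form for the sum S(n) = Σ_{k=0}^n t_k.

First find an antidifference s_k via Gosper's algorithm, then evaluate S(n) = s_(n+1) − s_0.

S(n) = (-n**3 - 15*n**2 - 71*n - 57)/(48*(n**3 + 15*n**2 + 71*n + 105))

Compute t_(k+1)/t_k: get (k + 2)*(9*k + (k + 1)**2 + 28)/((k + 8)*(k**2 + 9*k + 19)).
Gosper form: A/B · C(k+1)/C(k) with A=k + 2, B=k + 8, C=k**2 + 9*k + 19.
Need (k + 2)·f(k+1) − (k + 7)·f(k) = k**2 + 9*k + 19.
d = 5 from the (1,1,2) case.
Solving with deg f ≤ 5: f(k) = k*(k + 3)*(k + 5)*(k**2 + 12*k + 44)/144.
Certificate R = B(k−1)f/C = k*(k + 3)*(k + 5)*(k + 7)*(k**2 + 12*k + 44)/(144*(k**2 + 9*k + 19)) gives s_k = k*(-k**2 - 12*k - 44)/(48*(k**3 + 12*k**2 + 44*k + 48)).
Verify: 3*(-k**2 - 9*k - 19)/(k**6 + 27*k**5 + 295*k**4 + 1665*k**3 + 5104*k**2 + 8028*k + 5040) matches t_k.
s_(n+1) = (-n**3 - 15*n**2 - 71*n - 57)/(48*(n**3 + 15*n**2 + 71*n + 105)) and s_(0) = 0, so S(n) = (-n**3 - 15*n**2 - 71*n - 57)/(48*(n**3 + 15*n**2 + 71*n + 105)).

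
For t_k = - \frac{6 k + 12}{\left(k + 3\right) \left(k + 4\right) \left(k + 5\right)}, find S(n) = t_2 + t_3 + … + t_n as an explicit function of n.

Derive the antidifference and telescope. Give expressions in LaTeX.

t_(k+1)/t_k = (k + 3)**2/((k + 2)*(k + 6)).
A = k + 3, B = k + 6, C = k + 2.
f must satisfy (k + 3)·f(k+1) − (k + 5)·f(k) = k + 2.
From deg A=1, deg B=1, deg C=1: d=2.
A polynomial solution: f(k) = k*(5*k + 11)/24.
Certificate R = B(k−1)f/C = k*(k + 5)*(5*k + 11)/(24*(k + 2)) gives s_k = -k*(5*k + 11)/(4*(k + 3)*(k + 4)).
s_(k+1) − s_k = 6*(-k - 2)/(k**3 + 12*k**2 + 47*k + 60) = t_k.
Telescope: S(n) = s_(n+1) − s_(2) = (-5*n**2 - 21*n - 16)/(4*(n**2 + 9*n + 20)) − (-7/20) = 3*(-3*n**2 - 7*n + 10)/(10*(n**2 + 9*n + 20)).

S(n) = \frac{3 \left(- 3 n^{2} - 7 n + 10\right)}{10 \left(n^{2} + 9 n + 20\right)}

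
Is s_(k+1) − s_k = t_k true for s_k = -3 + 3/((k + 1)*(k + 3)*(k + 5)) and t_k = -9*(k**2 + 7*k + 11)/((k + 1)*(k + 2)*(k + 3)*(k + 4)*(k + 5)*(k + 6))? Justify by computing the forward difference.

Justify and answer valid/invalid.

Valid: the claim telescopes to t_k.

s_(k+1) = -3 + 3/((k + 2)*(k + 4)*(k + 6))
s_(k+1) − s_k = 3/((k + 2)*(k + 4)*(k + 6)) - 3/((k + 1)*(k + 3)*(k + 5))
(s_(k+1) − s_k) − t_k = 0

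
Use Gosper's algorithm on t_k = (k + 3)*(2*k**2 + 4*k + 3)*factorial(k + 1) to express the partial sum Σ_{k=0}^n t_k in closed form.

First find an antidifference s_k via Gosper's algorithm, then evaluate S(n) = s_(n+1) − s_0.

Ratio r(k) = (k + 2)*(k + 4)*(4*k + 2*(k + 1)**2 + 7)/((k + 3)*(2*k**2 + 4*k + 3)).
Factor: A=k + 2; B=1; C=k**3 + 5*k**2 + 15*k/2 + 9/2.
f must satisfy (k + 2)·f(k+1) − (1)·f(k) = k**3 + 5*k**2 + 15*k/2 + 9/2.
Degrees (1,0,3) ⇒ d ≤ 2.
Solve for f: f(k) = (2*k**2 + 4*k - 3)/2 (degree 2 ≤ 2).
So s_k = (B(k−1)f/C)·t_k = ((2*k**2 + 4*k - 3)/((k + 3)*(2*k**2 + 4*k + 3)))·t_k = (2*k**2 + 4*k - 3)*factorial(k + 1).
Check: Δs_k = (k + 3)*(2*k**2 + 4*k + 3)*factorial(k + 1). ✓
Evaluate: s_(n+1) = (2*n**2 + 8*n + 3)*factorial(n + 2); subtract s_(0) = -3 ⇒ S(n) = 2*n**4*factorial(n) + 14*n**3*factorial(n) + 31*n**2*factorial(n) + 25*n*factorial(n) + 6*factorial(n) + 3.

S(n) = 2*n**4*factorial(n) + 14*n**3*factorial(n) + 31*n**2*factorial(n) + 25*n*factorial(n) + 6*factorial(n) + 3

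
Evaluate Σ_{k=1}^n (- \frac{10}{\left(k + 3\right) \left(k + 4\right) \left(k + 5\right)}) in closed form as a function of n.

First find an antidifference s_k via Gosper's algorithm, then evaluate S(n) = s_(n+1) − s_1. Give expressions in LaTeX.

Step 1: r(k) = (k + 3)/(k + 6).
A = k + 3, B = k + 6, C = 1.
Set up (k + 3)·f(k+1) − (k + 5)·f(k) − (1) = 0.
From deg A=1, deg B=1, deg C=0: d=2.
Solving with deg f ≤ 2: f(k) = k*(k + 7)/24.
Then R = B(k−1)f/C = k*(k + 5)*(k + 7)/24, so s_k = R(k)·t_k = 5*k*(-k - 7)/(12*(k + 3)*(k + 4)).
Check: Δs_k = -10/(k**3 + 12*k**2 + 47*k + 60). ✓
Telescope: S(n) = s_(n+1) − s_(1) = 5*(-n**2 - 9*n - 8)/(12*(n**2 + 9*n + 20)) − (-1/6) = n*(-n - 9)/(4*(n**2 + 9*n + 20)).

S(n) = \frac{n \left(- n - 9\right)}{4 \left(n^{2} + 9 n + 20\right)}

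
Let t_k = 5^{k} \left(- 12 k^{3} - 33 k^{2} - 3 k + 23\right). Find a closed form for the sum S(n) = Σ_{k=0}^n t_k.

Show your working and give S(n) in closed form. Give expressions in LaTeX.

Compute t_(k+1)/t_k: get 5*(12*k**3 + 69*k**2 + 105*k + 25)/(12*k**3 + 33*k**2 + 3*k - 23).
A = 5, B = 1, C = k**3 + 11*k**2/4 + k/4 - 23/12.
Key eq: (5)·f(k+1) = (1)·f(k) + (k**3 + 11*k**2/4 + k/4 - 23/12).
d = 3 from the (0,0,3) case.
A polynomial solution: f(k) = (3*k**3 - 3*k**2 - 3*k - 2)/12.
Then R = B(k−1)f/C = (3*k**3 - 3*k**2 - 3*k - 2)/(12*k**3 + 33*k**2 + 3*k - 23), so s_k = R(k)·t_k = 5**k*(-3*k**3 + 3*k**2 + 3*k + 2).
s_(k+1) − s_k = 5**k*(-12*k**3 - 33*k**2 - 3*k + 23) = t_k.
Σ_(k=0)^n t_k = s_(n+1) − s_(0) = (5**(n + 1)*(-3*n**3 - 6*n**2 + 5)) − (2), i.e. -15*5**n*n**3 - 30*5**n*n**2 + 25*5**n - 2.

S(n) = - 15 \cdot 5^{n} n^{3} - 30 \cdot 5^{n} n^{2} + 25 \cdot 5^{n} - 2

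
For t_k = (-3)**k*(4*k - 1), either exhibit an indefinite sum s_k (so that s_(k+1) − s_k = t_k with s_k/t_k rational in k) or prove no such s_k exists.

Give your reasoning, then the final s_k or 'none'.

s_k = (-3)**k*(1 - k)

Step 1: r(k) = 3*(-4*k - 3)/(4*k - 1).
Gosper form: A/B · C(k+1)/C(k) with A=-3, B=1, C=k - 1/4.
Need (-3)·f(k+1) − (1)·f(k) = k - 1/4.
From deg A=0, deg B=0, deg C=1: d=1.
Match coefficients ⇒ f(k) = -(k - 1)/4.
Certificate R = B(k−1)f/C = -(k - 1)/(4*k - 1) gives s_k = (-3)**k*(1 - k).
Check: Δs_k = (-3)**k*(4*k - 1). ✓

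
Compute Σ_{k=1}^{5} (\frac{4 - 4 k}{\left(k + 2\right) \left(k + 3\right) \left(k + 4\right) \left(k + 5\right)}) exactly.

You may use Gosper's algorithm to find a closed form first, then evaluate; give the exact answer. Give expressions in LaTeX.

Σ = -1/60

r(k) = k*(k + 2)/((k - 1)*(k + 6)) after simplifying.
Normal form (A,B,C) = (k + 2, k + 6, k - 1).
Set up (k + 2)·f(k+1) − (k + 5)·f(k) − (k - 1) = 0.
deg f ≤ 3 (via 1,1,1).
A polynomial solution: f(k) = -k/2.
Get s_k = R·t_k = 2*k/((k + 2)*(k + 3)*(k + 4)) with R(k) = B(k−1)f(k)/C(k) = -k*(k + 5)/(2*(k - 1)).
s_(k+1) − s_k = 4*(1 - k)/(k**4 + 14*k**3 + 71*k**2 + 154*k + 120) = t_k.
Evaluate s at k=6 and k=1: 1/60 and 1/30; difference -1/60.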